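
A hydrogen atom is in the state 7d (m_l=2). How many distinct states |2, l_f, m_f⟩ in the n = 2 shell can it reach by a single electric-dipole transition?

E1 requires Δl = ±1, so l_f ∈ {1, 3}; with 0 ≤ l_f ≤ n_f−1 = 1, the allowed l_f values are {1}.
For l_f = 1: m_f ∈ {m_i−1, m_i, m_i+1} ∩ [−1, 1] = {1} → 1 state.
Total: 1.

1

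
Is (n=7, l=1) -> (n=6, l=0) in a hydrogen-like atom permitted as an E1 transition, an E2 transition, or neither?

Δl = 0 − 1 = -1; l_i + l_f = 1.
E1 (Δl = ±1): satisfied.
E2 (Δl = 0,±2, l_i+l_f ≥ 2): not satisfied.

E1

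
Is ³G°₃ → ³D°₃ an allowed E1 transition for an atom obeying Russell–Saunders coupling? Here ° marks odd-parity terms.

Initial level: S=1, L=4, J=3, parity odd. Final level: S=1, L=2, J=3, parity odd.
Parity must change: odd → odd — ✗.
ΔS = 0: S: 1 → 1 — ✓.
ΔL = 0, ±1 (not L=0↔0): L: 4 → 2, ΔL = -2 — ✗.
ΔJ = 0, ±1 (not J=0↔0): J: 3 → 3, ΔJ = +0 — ✓.
Rule(s) violated: parity, ΔL.

forbidden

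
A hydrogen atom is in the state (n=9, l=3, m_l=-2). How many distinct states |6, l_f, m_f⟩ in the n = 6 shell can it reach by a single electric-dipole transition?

E1 requires Δl = ±1, so l_f ∈ {2, 4}; with 0 ≤ l_f ≤ n_f−1 = 5, the allowed l_f values are {2, 4}.
For l_f = 2: m_f ∈ {m_i−1, m_i, m_i+1} ∩ [−2, 2] = {-2, -1} → 2 states.
For l_f = 4: m_f ∈ {m_i−1, m_i, m_i+1} ∩ [−4, 4] = {-3, -2, -1} → 3 states.
Total: 5.

5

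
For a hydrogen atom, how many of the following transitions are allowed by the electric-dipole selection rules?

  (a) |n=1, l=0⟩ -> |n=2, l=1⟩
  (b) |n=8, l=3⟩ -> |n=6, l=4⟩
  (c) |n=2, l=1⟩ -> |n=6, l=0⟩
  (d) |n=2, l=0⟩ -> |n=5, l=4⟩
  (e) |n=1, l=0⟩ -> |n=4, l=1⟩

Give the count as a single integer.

(a) allowed
(b) allowed
(c) allowed
(d) forbidden — Δl = +4 (E1 requires Δl = ±1)
(e) allowed
Total allowed: 4 of 5.

4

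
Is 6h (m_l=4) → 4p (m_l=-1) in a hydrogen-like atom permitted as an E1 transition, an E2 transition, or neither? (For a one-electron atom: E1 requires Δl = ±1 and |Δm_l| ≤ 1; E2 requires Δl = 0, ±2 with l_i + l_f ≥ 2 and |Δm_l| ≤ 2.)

Δl = 1 − 5 = -4; l_i + l_f = 6.
Δm_l = -5.
E1 (Δl = ±1, |Δm_l| ≤ 1): not satisfied.
E2 (Δl = 0,±2, l_i+l_f ≥ 2, |Δm_l| ≤ 2): not satisfied.

neither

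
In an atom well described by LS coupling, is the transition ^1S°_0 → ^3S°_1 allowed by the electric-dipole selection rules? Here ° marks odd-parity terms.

forbidden

Parity must change: odd → odd — fails.
ΔS = 0: S: 0 → 1 — fails.
ΔL = 0, ±1 (not L=0↔0): L: 0 → 0, ΔL = +0 — fails.
ΔJ = 0, ±1 (not J=0↔0): J: 0 → 1, ΔJ = +1 — ok.
Rule(s) violated: parity, ΔS, ΔL.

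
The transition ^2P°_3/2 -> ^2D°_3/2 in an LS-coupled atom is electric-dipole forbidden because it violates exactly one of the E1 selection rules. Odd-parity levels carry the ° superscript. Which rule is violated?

parity

Parity must change: odd → odd — ✗.
ΔS = 0: S: 1/2 → 1/2 — ✓.
ΔL = 0, ±1 (not L=0↔0): L: 1 → 2, ΔL = +1 — ✓.
ΔJ = 0, ±1 (not J=0↔0): J: 3/2 → 3/2, ΔJ = +0 — ✓.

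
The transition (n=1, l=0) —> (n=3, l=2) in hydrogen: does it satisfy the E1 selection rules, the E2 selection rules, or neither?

Δl = 2 − 0 = +2; l_i + l_f = 2.
E1 (Δl = ±1): not satisfied.
E2 (Δl = 0,±2, l_i+l_f ≥ 2): satisfied.

E2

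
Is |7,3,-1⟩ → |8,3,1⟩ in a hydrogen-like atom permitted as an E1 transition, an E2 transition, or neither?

Δl = 3 − 3 = +0; l_i + l_f = 6.
Δm_l = +2.
E1 (Δl = ±1, |Δm_l| ≤ 1): not satisfied.
E2 (Δl = 0,±2, l_i+l_f ≥ 2, |Δm_l| ≤ 2): satisfied.

E2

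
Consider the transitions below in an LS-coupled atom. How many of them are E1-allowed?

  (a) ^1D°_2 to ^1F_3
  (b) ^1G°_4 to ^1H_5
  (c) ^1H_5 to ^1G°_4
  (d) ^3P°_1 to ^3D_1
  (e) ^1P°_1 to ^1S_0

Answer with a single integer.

(a) allowed
(b) allowed
(c) allowed
(d) allowed
(e) allowed
Total allowed: 5 of 5.

5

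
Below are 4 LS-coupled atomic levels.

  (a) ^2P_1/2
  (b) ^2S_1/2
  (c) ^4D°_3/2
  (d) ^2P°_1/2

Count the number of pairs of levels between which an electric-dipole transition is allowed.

2

(a)–(b): forbidden (parity).
(a)–(c): forbidden (ΔS).
(a)–(d): allowed.
(b)–(c): forbidden (ΔS, ΔL).
(b)–(d): allowed.
(c)–(d): forbidden (parity, ΔS).
Allowed pairs: 2 of 6.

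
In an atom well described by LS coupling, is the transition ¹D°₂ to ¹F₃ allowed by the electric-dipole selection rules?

Initial level: S=0, L=2, J=2, parity odd. Final level: S=0, L=3, J=3, parity even.
ΔL = 0, ±1 (not L=0↔0): L: 2 → 3, ΔL = +1 — satisfied.
ΔJ = 0, ±1 (not J=0↔0): J: 2 → 3, ΔJ = +1 — satisfied.
ΔS = 0: S: 0 → 0 — satisfied.
Parity must change: odd → even — satisfied.
All four E1 rules are satisfied.

allowed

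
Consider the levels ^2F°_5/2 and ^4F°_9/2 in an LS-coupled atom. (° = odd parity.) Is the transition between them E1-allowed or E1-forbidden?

Reading off the term symbols: S 1/2→3/2, L 3→3, J 5/2→9/2, parity odd→odd.
Parity must change: odd → odd — fails.
ΔS = 0: S: 1/2 → 3/2 — fails.
ΔL = 0, ±1 (not L=0↔0): L: 3 → 3, ΔL = +0 — ok.
ΔJ = 0, ±1 (not J=0↔0): J: 5/2 → 9/2, ΔJ = +2 — fails.
Rule(s) violated: parity, ΔS, ΔJ.

forbidden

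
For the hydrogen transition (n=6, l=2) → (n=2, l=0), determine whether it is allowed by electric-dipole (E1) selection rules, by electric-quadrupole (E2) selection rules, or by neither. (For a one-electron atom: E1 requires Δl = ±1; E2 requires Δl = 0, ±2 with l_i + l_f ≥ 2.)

E2

Δl = 0 − 2 = -2; l_i + l_f = 2.
E1 (Δl = ±1): not satisfied.
E2 (Δl = 0,±2, l_i+l_f ≥ 2): satisfied.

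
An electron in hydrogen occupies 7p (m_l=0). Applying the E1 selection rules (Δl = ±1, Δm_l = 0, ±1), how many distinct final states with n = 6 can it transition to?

4

E1 requires Δl = ±1, so l_f ∈ {0, 2}; with 0 ≤ l_f ≤ n_f−1 = 5, the allowed l_f values are {0, 2}.
For l_f = 0: m_f ∈ {m_i−1, m_i, m_i+1} ∩ [−0, 0] = {0} → 1 state.
For l_f = 2: m_f ∈ {m_i−1, m_i, m_i+1} ∩ [−2, 2] = {-1, 0, 1} → 3 states.
Total: 4.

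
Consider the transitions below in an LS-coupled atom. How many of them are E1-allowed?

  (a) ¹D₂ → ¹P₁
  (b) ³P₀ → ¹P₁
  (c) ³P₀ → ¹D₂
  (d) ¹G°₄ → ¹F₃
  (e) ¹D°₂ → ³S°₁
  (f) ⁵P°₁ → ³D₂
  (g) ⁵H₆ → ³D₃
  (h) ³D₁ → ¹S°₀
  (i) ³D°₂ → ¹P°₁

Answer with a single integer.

(a) forbidden (parity fails)
(b) forbidden (parity, ΔS fail)
(c) forbidden (parity, ΔS, ΔJ fail)
(d) allowed
(e) forbidden (parity, ΔS, ΔL fail)
(f) forbidden (ΔS fails)
(g) forbidden (parity, ΔS, ΔL, ΔJ fail)
(h) forbidden (ΔS, ΔL fail)
(i) forbidden (parity, ΔS fail)
Total allowed: 1 of 9.

1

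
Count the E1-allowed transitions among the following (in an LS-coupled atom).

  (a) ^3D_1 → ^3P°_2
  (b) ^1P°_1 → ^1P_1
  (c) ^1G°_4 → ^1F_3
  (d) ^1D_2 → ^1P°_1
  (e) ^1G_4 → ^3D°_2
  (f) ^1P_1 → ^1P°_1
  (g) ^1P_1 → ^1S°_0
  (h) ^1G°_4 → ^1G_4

7

(a) allowed
(b) allowed
(c) allowed
(d) allowed
(e) forbidden (ΔS, ΔL, ΔJ fail)
(f) allowed
(g) allowed
(h) allowed
Total allowed: 7 of 8.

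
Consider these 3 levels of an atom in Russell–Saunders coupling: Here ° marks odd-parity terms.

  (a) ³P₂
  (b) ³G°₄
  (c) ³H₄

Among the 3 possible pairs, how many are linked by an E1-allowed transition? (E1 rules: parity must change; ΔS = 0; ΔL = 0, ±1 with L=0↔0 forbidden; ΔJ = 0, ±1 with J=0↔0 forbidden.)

1

(a)–(b): forbidden (ΔL, ΔJ).
(a)–(c): forbidden (parity, ΔL, ΔJ).
(b)–(c): allowed.
Allowed pairs: 1 of 3.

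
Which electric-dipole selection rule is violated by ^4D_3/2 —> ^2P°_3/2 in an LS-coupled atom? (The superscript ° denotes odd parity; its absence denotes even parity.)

Parity must change: even → odd — ok.
ΔS = 0: S: 3/2 → 1/2 — fails.
ΔL = 0, ±1 (not L=0↔0): L: 2 → 1, ΔL = -1 — ok.
ΔJ = 0, ±1 (not J=0↔0): J: 3/2 → 3/2, ΔJ = +0 — ok.

the ΔS = 0 rule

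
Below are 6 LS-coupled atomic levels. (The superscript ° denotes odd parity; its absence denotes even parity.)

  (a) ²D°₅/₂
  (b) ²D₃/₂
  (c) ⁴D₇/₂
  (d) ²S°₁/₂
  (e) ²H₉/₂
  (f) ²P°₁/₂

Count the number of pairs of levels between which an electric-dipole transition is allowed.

2

(a)–(b): allowed.
(a)–(c): forbidden (ΔS).
(a)–(d): forbidden (parity, ΔL, ΔJ).
(a)–(e): forbidden (ΔL, ΔJ).
(a)–(f): forbidden (parity, ΔJ).
(b)–(c): forbidden (parity, ΔS, ΔJ).
(b)–(d): forbidden (ΔL).
(b)–(e): forbidden (parity, ΔL, ΔJ).
(b)–(f): allowed.
(c)–(d): forbidden (ΔS, ΔL, ΔJ).
(c)–(e): forbidden (parity, ΔS, ΔL).
(c)–(f): forbidden (ΔS, ΔJ).
(d)–(e): forbidden (ΔL, ΔJ).
(d)–(f): forbidden (parity).
(e)–(f): forbidden (ΔL, ΔJ).
Allowed pairs: 2 of 15.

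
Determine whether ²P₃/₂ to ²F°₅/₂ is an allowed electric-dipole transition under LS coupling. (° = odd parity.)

Reading off the term symbols: S 1/2→1/2, L 1→3, J 3/2→5/2, parity even→odd.
Parity must change: even → odd — satisfied.
ΔS = 0: S: 1/2 → 1/2 — satisfied.
ΔL = 0, ±1 (not L=0↔0): L: 1 → 3, ΔL = +2 — violated.
ΔJ = 0, ±1 (not J=0↔0): J: 3/2 → 5/2, ΔJ = +1 — satisfied.
Rule(s) violated: ΔL.

forbidden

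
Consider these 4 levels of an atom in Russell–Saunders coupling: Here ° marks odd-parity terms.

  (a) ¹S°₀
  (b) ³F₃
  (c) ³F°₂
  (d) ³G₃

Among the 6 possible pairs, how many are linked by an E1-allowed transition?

2

(a)–(b): forbidden (ΔS, ΔL, ΔJ).
(a)–(c): forbidden (parity, ΔS, ΔL, ΔJ).
(a)–(d): forbidden (ΔS, ΔL, ΔJ).
(b)–(c): allowed.
(b)–(d): forbidden (parity).
(c)–(d): allowed.
Allowed pairs: 2 of 6.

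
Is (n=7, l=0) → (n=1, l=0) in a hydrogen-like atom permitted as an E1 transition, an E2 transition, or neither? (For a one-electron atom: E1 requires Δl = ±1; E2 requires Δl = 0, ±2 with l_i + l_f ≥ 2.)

neither

Δl = 0 − 0 = +0; l_i + l_f = 0.
E1 (Δl = ±1): not satisfied.
E2 (Δl = 0,±2, l_i+l_f ≥ 2): not satisfied.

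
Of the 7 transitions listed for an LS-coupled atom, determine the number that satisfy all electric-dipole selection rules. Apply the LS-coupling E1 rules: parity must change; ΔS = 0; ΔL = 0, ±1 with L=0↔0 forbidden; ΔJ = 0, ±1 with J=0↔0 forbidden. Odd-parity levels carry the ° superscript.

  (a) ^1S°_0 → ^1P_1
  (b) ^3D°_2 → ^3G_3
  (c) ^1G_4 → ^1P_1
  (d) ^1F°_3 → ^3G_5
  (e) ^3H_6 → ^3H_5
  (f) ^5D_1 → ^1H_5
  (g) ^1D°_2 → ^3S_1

(a) allowed
(b) forbidden (ΔL fails)
(c) forbidden (parity, ΔL, ΔJ fail)
(d) forbidden (ΔS, ΔJ fail)
(e) forbidden (parity fails)
(f) forbidden (parity, ΔS, ΔL, ΔJ fail)
(g) forbidden (ΔS, ΔL fail)
Total allowed: 1 of 7.

1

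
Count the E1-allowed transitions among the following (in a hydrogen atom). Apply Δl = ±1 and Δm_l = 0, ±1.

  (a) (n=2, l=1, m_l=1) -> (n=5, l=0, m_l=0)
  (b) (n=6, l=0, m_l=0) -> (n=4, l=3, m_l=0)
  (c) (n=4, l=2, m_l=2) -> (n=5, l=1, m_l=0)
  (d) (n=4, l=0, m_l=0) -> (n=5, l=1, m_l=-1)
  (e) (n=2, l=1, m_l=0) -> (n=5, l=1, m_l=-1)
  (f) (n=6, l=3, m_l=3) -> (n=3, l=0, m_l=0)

(a) allowed
(b) forbidden — Δl = +3 (E1 requires Δl = ±1)
(c) forbidden — Δm_l = -2 (E1 requires Δm_l = 0, ±1)
(d) allowed
(e) forbidden — Δl = +0 (E1 requires Δl = ±1)
(f) forbidden — Δl = -3 (E1 requires Δl = ±1); Δm_l = -3 (E1 requires Δm_l = 0, ±1)
Total allowed: 2 of 6.

2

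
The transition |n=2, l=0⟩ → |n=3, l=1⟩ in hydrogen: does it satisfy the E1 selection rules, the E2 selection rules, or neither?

Δl = 1 − 0 = +1; l_i + l_f = 1.
E1 (Δl = ±1): satisfied.
E2 (Δl = 0,±2, l_i+l_f ≥ 2): not satisfied.

E1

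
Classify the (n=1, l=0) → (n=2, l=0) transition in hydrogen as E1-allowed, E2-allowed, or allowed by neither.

neither

Δl = 0 − 0 = +0; l_i + l_f = 0.
E1 (Δl = ±1): not satisfied.
E2 (Δl = 0,±2, l_i+l_f ≥ 2): not satisfied.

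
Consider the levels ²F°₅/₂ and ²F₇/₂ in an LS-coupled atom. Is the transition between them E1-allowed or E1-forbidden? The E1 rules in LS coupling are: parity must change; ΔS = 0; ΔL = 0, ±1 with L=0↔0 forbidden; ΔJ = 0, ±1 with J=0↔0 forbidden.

Reading off the term symbols: S 1/2→1/2, L 3→3, J 5/2→7/2, parity odd→even.
ΔJ = 0, ±1 (not J=0↔0): J: 5/2 → 7/2, ΔJ = +1 — passes.
ΔL = 0, ±1 (not L=0↔0): L: 3 → 3, ΔL = +0 — passes.
Parity must change: odd → even — passes.
ΔS = 0: S: 1/2 → 1/2 — passes.
All four E1 rules are satisfied.

allowed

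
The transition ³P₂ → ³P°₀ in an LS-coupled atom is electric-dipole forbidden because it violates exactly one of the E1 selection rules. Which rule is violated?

Initial level: S=1, L=1, J=2, parity even. Final level: S=1, L=1, J=0, parity odd.
Parity must change: even → odd — satisfied.
ΔS = 0: S: 1 → 1 — satisfied.
ΔL = 0, ±1 (not L=0↔0): L: 1 → 1, ΔL = +0 — satisfied.
ΔJ = 0, ±1 (not J=0↔0): J: 2 → 0, ΔJ = -2 — violated.

the ΔJ = 0, ±1 rule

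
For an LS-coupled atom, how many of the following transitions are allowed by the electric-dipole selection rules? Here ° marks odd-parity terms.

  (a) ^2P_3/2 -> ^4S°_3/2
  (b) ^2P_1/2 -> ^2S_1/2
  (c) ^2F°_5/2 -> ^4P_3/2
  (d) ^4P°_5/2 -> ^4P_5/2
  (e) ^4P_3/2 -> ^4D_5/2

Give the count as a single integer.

1

(a) forbidden (ΔS fails)
(b) forbidden (parity fails)
(c) forbidden (ΔS, ΔL fail)
(d) allowed
(e) forbidden (parity fails)
Total allowed: 1 of 5.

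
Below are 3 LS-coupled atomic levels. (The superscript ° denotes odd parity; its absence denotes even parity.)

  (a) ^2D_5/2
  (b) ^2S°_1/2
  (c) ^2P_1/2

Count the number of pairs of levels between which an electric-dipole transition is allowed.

(a)–(b): forbidden (ΔL, ΔJ).
(a)–(c): forbidden (parity, ΔJ).
(b)–(c): allowed.
Allowed pairs: 1 of 3.

1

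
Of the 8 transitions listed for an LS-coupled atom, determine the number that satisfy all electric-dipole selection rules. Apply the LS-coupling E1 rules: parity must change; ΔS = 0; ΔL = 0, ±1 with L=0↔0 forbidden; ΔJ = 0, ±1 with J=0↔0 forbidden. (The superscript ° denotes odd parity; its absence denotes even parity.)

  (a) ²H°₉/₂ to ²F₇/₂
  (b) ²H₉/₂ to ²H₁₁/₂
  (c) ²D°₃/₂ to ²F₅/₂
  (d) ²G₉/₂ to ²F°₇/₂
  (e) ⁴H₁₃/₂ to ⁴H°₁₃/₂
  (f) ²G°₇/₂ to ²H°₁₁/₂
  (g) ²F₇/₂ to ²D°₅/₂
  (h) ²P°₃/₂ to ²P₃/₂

5

(a) forbidden (ΔL fails)
(b) forbidden (parity fails)
(c) allowed
(d) allowed
(e) allowed
(f) forbidden (parity, ΔJ fail)
(g) allowed
(h) allowed
Total allowed: 5 of 8.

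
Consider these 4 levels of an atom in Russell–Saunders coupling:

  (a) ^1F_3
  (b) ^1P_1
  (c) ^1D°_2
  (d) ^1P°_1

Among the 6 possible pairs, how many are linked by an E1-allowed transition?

3

(a)–(b): forbidden (parity, ΔL, ΔJ).
(a)–(c): allowed.
(a)–(d): forbidden (ΔL, ΔJ).
(b)–(c): allowed.
(b)–(d): allowed.
(c)–(d): forbidden (parity).
Allowed pairs: 3 of 6.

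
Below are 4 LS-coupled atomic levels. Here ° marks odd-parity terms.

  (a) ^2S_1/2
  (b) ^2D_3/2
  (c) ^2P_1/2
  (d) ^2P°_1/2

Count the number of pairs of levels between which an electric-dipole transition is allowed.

3

(a)–(b): forbidden (parity, ΔL).
(a)–(c): forbidden (parity).
(a)–(d): allowed.
(b)–(c): forbidden (parity).
(b)–(d): allowed.
(c)–(d): allowed.
Allowed pairs: 3 of 6.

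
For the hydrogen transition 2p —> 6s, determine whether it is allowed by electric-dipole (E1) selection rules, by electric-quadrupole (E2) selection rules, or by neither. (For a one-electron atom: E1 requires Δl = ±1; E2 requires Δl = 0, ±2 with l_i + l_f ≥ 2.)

E1

Δl = 0 − 1 = -1; l_i + l_f = 1.
E1 (Δl = ±1): satisfied.
E2 (Δl = 0,±2, l_i+l_f ≥ 2): not satisfied.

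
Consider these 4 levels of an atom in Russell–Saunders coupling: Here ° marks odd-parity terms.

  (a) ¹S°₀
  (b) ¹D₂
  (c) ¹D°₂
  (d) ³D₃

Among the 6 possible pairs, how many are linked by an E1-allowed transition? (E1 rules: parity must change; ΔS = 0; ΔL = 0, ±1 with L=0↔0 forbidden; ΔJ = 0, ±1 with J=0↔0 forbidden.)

1

(a)–(b): forbidden (ΔL, ΔJ).
(a)–(c): forbidden (parity, ΔL, ΔJ).
(a)–(d): forbidden (ΔS, ΔL, ΔJ).
(b)–(c): allowed.
(b)–(d): forbidden (parity, ΔS).
(c)–(d): forbidden (ΔS).
Allowed pairs: 1 of 6.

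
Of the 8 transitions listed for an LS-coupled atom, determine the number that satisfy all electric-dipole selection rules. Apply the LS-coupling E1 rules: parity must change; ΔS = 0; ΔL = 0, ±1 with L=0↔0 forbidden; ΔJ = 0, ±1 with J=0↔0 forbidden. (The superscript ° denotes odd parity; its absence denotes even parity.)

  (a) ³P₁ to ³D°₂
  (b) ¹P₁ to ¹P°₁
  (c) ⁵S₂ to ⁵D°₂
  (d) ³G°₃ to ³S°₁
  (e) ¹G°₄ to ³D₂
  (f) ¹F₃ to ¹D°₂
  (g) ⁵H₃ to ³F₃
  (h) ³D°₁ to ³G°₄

3

(a) allowed
(b) allowed
(c) forbidden (ΔL fails)
(d) forbidden (parity, ΔL, ΔJ fail)
(e) forbidden (ΔS, ΔL, ΔJ fail)
(f) allowed
(g) forbidden (parity, ΔS, ΔL fail)
(h) forbidden (parity, ΔL, ΔJ fail)
Total allowed: 3 of 8.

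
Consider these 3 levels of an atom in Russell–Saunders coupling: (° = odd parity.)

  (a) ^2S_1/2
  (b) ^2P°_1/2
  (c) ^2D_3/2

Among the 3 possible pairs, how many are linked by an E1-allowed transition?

(a)–(b): allowed.
(a)–(c): forbidden (parity, ΔL).
(b)–(c): allowed.
Allowed pairs: 2 of 3.

2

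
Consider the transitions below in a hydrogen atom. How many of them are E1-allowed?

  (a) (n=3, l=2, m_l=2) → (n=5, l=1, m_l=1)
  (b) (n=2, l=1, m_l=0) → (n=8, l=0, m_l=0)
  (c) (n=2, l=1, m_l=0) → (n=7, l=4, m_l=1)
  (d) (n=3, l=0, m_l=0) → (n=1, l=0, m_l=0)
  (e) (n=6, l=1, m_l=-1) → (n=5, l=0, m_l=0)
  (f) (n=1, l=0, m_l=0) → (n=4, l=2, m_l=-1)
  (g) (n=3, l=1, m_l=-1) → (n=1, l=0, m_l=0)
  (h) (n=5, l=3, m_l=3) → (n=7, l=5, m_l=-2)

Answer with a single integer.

4

(a) allowed
(b) allowed
(c) forbidden — Δl = +3 (E1 requires Δl = ±1)
(d) forbidden — Δl = +0 (E1 requires Δl = ±1)
(e) allowed
(f) forbidden — Δl = +2 (E1 requires Δl = ±1)
(g) allowed
(h) forbidden — Δl = +2 (E1 requires Δl = ±1); Δm_l = -5 (E1 requires Δm_l = 0, ±1)
Total allowed: 4 of 8.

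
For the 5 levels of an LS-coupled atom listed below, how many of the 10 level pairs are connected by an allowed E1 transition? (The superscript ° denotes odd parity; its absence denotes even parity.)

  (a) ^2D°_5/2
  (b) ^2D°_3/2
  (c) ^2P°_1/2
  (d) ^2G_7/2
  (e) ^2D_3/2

(a)–(b): forbidden (parity).
(a)–(c): forbidden (parity, ΔJ).
(a)–(d): forbidden (ΔL).
(a)–(e): allowed.
(b)–(c): forbidden (parity).
(b)–(d): forbidden (ΔL, ΔJ).
(b)–(e): allowed.
(c)–(d): forbidden (ΔL, ΔJ).
(c)–(e): allowed.
(d)–(e): forbidden (parity, ΔL, ΔJ).
Allowed pairs: 3 of 10.

3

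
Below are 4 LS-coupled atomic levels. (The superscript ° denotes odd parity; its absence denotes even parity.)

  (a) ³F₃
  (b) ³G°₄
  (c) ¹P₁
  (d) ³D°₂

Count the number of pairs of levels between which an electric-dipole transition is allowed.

(a)–(b): allowed.
(a)–(c): forbidden (parity, ΔS, ΔL, ΔJ).
(a)–(d): allowed.
(b)–(c): forbidden (ΔS, ΔL, ΔJ).
(b)–(d): forbidden (parity, ΔL, ΔJ).
(c)–(d): forbidden (ΔS).
Allowed pairs: 2 of 6.

2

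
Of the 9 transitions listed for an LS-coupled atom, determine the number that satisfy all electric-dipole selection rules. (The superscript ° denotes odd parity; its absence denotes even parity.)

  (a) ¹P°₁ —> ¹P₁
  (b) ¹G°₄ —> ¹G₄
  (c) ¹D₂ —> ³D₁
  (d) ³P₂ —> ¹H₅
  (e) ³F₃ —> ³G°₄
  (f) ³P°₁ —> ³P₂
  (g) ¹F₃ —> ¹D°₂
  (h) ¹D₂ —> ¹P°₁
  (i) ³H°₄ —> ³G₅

7

(a) allowed
(b) allowed
(c) forbidden (parity, ΔS fail)
(d) forbidden (parity, ΔS, ΔL, ΔJ fail)
(e) allowed
(f) allowed
(g) allowed
(h) allowed
(i) allowed
Total allowed: 7 of 9.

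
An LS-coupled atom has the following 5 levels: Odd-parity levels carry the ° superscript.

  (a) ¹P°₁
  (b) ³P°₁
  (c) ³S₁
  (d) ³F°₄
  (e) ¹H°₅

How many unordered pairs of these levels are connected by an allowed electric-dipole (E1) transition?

1

(a)–(b): forbidden (parity, ΔS).
(a)–(c): forbidden (ΔS).
(a)–(d): forbidden (parity, ΔS, ΔL, ΔJ).
(a)–(e): forbidden (parity, ΔL, ΔJ).
(b)–(c): allowed.
(b)–(d): forbidden (parity, ΔL, ΔJ).
(b)–(e): forbidden (parity, ΔS, ΔL, ΔJ).
(c)–(d): forbidden (ΔL, ΔJ).
(c)–(e): forbidden (ΔS, ΔL, ΔJ).
(d)–(e): forbidden (parity, ΔS, ΔL).
Allowed pairs: 1 of 10.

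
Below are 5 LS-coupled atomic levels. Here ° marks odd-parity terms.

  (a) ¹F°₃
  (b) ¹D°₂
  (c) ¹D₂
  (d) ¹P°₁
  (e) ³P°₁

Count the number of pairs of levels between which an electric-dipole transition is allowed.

3

(a)–(b): forbidden (parity).
(a)–(c): allowed.
(a)–(d): forbidden (parity, ΔL, ΔJ).
(a)–(e): forbidden (parity, ΔS, ΔL, ΔJ).
(b)–(c): allowed.
(b)–(d): forbidden (parity).
(b)–(e): forbidden (parity, ΔS).
(c)–(d): allowed.
(c)–(e): forbidden (ΔS).
(d)–(e): forbidden (parity, ΔS).
Allowed pairs: 3 of 10.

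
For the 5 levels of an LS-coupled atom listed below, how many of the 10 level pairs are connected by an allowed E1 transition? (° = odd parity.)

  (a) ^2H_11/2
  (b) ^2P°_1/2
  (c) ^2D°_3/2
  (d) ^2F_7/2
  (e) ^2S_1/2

1

(a)–(b): forbidden (ΔL, ΔJ).
(a)–(c): forbidden (ΔL, ΔJ).
(a)–(d): forbidden (parity, ΔL, ΔJ).
(a)–(e): forbidden (parity, ΔL, ΔJ).
(b)–(c): forbidden (parity).
(b)–(d): forbidden (ΔL, ΔJ).
(b)–(e): allowed.
(c)–(d): forbidden (ΔJ).
(c)–(e): forbidden (ΔL).
(d)–(e): forbidden (parity, ΔL, ΔJ).
Allowed pairs: 1 of 10.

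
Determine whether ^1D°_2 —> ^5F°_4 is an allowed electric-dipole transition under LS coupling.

Initial level: S=0, L=2, J=2, parity odd. Final level: S=2, L=3, J=4, parity odd.
Parity must change: odd → odd — fails.
ΔS = 0: S: 0 → 2 — fails.
ΔL = 0, ±1 (not L=0↔0): L: 2 → 3, ΔL = +1 — passes.
ΔJ = 0, ±1 (not J=0↔0): J: 2 → 4, ΔJ = +2 — fails.
Rule(s) violated: parity, ΔS, ΔJ.

forbidden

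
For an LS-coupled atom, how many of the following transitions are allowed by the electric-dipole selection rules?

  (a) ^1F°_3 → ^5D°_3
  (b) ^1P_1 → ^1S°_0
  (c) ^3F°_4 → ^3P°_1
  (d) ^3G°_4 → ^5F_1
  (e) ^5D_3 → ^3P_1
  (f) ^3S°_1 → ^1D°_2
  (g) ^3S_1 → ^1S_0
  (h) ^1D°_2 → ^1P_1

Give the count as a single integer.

2

(a) forbidden (parity, ΔS fail)
(b) allowed
(c) forbidden (parity, ΔL, ΔJ fail)
(d) forbidden (ΔS, ΔJ fail)
(e) forbidden (parity, ΔS, ΔJ fail)
(f) forbidden (parity, ΔS, ΔL fail)
(g) forbidden (parity, ΔS, ΔL fail)
(h) allowed
Total allowed: 2 of 8.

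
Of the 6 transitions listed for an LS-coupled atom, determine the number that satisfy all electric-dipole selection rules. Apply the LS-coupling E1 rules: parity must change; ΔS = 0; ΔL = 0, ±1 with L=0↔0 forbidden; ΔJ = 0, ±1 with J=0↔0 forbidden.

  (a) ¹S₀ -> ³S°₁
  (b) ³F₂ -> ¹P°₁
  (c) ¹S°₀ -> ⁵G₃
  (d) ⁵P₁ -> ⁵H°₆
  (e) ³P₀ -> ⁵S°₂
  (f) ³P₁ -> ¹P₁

0

(a) forbidden (ΔS, ΔL fail)
(b) forbidden (ΔS, ΔL fail)
(c) forbidden (ΔS, ΔL, ΔJ fail)
(d) forbidden (ΔL, ΔJ fail)
(e) forbidden (ΔS, ΔJ fail)
(f) forbidden (parity, ΔS fail)
Total allowed: 0 of 6.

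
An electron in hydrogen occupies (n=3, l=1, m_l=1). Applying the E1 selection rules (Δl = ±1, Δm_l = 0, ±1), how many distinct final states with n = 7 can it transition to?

4

E1 requires Δl = ±1, so l_f ∈ {0, 2}; with 0 ≤ l_f ≤ n_f−1 = 6, the allowed l_f values are {0, 2}.
For l_f = 0: m_f ∈ {m_i−1, m_i, m_i+1} ∩ [−0, 0] = {0} → 1 state.
For l_f = 2: m_f ∈ {m_i−1, m_i, m_i+1} ∩ [−2, 2] = {0, 1, 2} → 3 states.
Total: 4.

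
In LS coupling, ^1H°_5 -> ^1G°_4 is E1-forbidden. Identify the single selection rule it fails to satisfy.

parity

Initial level: S=0, L=5, J=5, parity odd. Final level: S=0, L=4, J=4, parity odd.
Parity must change: odd → odd — ✗.
ΔS = 0: S: 0 → 0 — ✓.
ΔL = 0, ±1 (not L=0↔0): L: 5 → 4, ΔL = -1 — ✓.
ΔJ = 0, ±1 (not J=0↔0): J: 5 → 4, ΔJ = -1 — ✓.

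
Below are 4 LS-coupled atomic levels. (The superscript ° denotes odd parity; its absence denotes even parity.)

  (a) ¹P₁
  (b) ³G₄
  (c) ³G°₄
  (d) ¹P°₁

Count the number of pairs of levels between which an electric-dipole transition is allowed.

2

(a)–(b): forbidden (parity, ΔS, ΔL, ΔJ).
(a)–(c): forbidden (ΔS, ΔL, ΔJ).
(a)–(d): allowed.
(b)–(c): allowed.
(b)–(d): forbidden (ΔS, ΔL, ΔJ).
(c)–(d): forbidden (parity, ΔS, ΔL, ΔJ).
Allowed pairs: 2 of 6.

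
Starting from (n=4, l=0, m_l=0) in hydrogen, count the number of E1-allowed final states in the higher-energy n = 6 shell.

E1 requires Δl = ±1, so l_f ∈ {-1, 1}; with 0 ≤ l_f ≤ n_f−1 = 5, the allowed l_f values are {1}.
For l_f = 1: m_f ∈ {m_i−1, m_i, m_i+1} ∩ [−1, 1] = {-1, 0, 1} → 3 states.
Total: 3.

3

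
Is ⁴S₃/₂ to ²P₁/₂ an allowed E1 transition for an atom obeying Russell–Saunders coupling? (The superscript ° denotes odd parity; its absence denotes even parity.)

forbidden

ΔS = 0: S: 3/2 → 1/2 — fails.
Parity must change: even → even — fails.
ΔL = 0, ±1 (not L=0↔0): L: 0 → 1, ΔL = +1 — passes.
ΔJ = 0, ±1 (not J=0↔0): J: 3/2 → 1/2, ΔJ = -1 — passes.
Rule(s) violated: parity, ΔS.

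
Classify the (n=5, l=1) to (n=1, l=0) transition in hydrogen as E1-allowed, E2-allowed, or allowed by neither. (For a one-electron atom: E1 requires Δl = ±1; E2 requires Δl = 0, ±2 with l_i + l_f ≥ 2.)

Δl = 0 − 1 = -1; l_i + l_f = 1.
E1 (Δl = ±1): satisfied.
E2 (Δl = 0,±2, l_i+l_f ≥ 2): not satisfied.

E1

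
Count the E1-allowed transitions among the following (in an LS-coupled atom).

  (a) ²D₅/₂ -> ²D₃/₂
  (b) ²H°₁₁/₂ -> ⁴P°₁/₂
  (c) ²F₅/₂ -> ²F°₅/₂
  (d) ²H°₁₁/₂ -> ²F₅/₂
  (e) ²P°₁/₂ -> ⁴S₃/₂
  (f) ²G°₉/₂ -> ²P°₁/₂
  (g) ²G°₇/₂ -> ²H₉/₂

(a) forbidden (parity fails)
(b) forbidden (parity, ΔS, ΔL, ΔJ fail)
(c) allowed
(d) forbidden (ΔL, ΔJ fail)
(e) forbidden (ΔS fails)
(f) forbidden (parity, ΔL, ΔJ fail)
(g) allowed
Total allowed: 2 of 7.

2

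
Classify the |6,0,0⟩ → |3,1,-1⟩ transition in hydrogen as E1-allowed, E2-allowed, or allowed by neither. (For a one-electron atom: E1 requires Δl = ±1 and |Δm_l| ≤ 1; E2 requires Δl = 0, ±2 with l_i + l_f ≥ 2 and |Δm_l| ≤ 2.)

Δl = 1 − 0 = +1; l_i + l_f = 1.
Δm_l = -1.
E1 (Δl = ±1, |Δm_l| ≤ 1): satisfied.
E2 (Δl = 0,±2, l_i+l_f ≥ 2, |Δm_l| ≤ 2): not satisfied.

E1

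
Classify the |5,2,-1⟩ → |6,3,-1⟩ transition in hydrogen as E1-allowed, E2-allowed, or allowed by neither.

E1

Δl = 3 − 2 = +1; l_i + l_f = 5.
Δm_l = +0.
E1 (Δl = ±1, |Δm_l| ≤ 1): satisfied.
E2 (Δl = 0,±2, l_i+l_f ≥ 2, |Δm_l| ≤ 2): not satisfied.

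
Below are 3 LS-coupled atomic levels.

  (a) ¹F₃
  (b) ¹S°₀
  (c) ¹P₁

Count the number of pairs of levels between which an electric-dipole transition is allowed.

1

(a)–(b): forbidden (ΔL, ΔJ).
(a)–(c): forbidden (parity, ΔL, ΔJ).
(b)–(c): allowed.
Allowed pairs: 1 of 3.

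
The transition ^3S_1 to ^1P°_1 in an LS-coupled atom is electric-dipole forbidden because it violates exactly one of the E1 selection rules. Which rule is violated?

Initial level: S=1, L=0, J=1, parity even. Final level: S=0, L=1, J=1, parity odd.
ΔL = 0, ±1 (not L=0↔0): L: 0 → 1, ΔL = +1 — ok.
Parity must change: even → odd — ok.
ΔS = 0: S: 1 → 0 — fails.
ΔJ = 0, ±1 (not J=0↔0): J: 1 → 1, ΔJ = +0 — ok.

the ΔS = 0 rule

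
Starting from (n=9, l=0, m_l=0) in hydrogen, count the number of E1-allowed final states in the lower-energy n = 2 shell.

3

E1 requires Δl = ±1, so l_f ∈ {-1, 1}; with 0 ≤ l_f ≤ n_f−1 = 1, the allowed l_f values are {1}.
For l_f = 1: m_f ∈ {m_i−1, m_i, m_i+1} ∩ [−1, 1] = {-1, 0, 1} → 3 states.
Total: 3.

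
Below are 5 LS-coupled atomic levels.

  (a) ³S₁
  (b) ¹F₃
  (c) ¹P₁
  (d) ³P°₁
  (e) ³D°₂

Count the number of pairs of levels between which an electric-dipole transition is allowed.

(a)–(b): forbidden (parity, ΔS, ΔL, ΔJ).
(a)–(c): forbidden (parity, ΔS).
(a)–(d): allowed.
(a)–(e): forbidden (ΔL).
(b)–(c): forbidden (parity, ΔL, ΔJ).
(b)–(d): forbidden (ΔS, ΔL, ΔJ).
(b)–(e): forbidden (ΔS).
(c)–(d): forbidden (ΔS).
(c)–(e): forbidden (ΔS).
(d)–(e): forbidden (parity).
Allowed pairs: 1 of 10.

1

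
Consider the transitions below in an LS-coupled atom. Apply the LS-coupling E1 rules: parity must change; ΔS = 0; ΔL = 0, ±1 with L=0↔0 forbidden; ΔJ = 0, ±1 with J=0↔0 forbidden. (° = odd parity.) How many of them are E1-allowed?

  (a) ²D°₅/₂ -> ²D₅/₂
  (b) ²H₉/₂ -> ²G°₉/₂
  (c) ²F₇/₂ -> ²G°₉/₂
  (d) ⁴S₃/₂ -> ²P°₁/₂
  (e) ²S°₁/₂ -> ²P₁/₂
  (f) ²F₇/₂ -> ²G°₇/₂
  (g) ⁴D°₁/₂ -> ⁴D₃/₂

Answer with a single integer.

6

(a) allowed
(b) allowed
(c) allowed
(d) forbidden (ΔS fails)
(e) allowed
(f) allowed
(g) allowed
Total allowed: 6 of 7.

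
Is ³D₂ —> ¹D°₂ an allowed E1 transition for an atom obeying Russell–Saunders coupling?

forbidden

Initial level: S=1, L=2, J=2, parity even. Final level: S=0, L=2, J=2, parity odd.
Parity must change: even → odd — ✓.
ΔS = 0: S: 1 → 0 — ✗.
ΔL = 0, ±1 (not L=0↔0): L: 2 → 2, ΔL = +0 — ✓.
ΔJ = 0, ±1 (not J=0↔0): J: 2 → 2, ΔJ = +0 — ✓.
Rule(s) violated: ΔS.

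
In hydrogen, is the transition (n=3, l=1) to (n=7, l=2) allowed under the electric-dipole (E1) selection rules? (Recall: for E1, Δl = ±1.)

l: 1 → 2 (Δl = +1). Δl = ±1 ✓.
All E1 selection rules are satisfied.

allowed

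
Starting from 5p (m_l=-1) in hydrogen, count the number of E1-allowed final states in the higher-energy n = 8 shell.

E1 requires Δl = ±1, so l_f ∈ {0, 2}; with 0 ≤ l_f ≤ n_f−1 = 7, the allowed l_f values are {0, 2}.
For l_f = 0: m_f ∈ {m_i−1, m_i, m_i+1} ∩ [−0, 0] = {0} → 1 state.
For l_f = 2: m_f ∈ {m_i−1, m_i, m_i+1} ∩ [−2, 2] = {-2, -1, 0} → 3 states.
Total: 4.

4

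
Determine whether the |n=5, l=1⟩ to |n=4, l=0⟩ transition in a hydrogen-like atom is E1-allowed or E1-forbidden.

Initial l = 1, final l = 0, so Δl = -1. E1 requires Δl = ±1: ok.
All E1 selection rules are satisfied.

allowed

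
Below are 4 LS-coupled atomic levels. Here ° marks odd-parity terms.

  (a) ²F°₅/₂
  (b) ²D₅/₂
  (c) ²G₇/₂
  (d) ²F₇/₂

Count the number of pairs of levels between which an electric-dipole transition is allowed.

3

(a)–(b): allowed.
(a)–(c): allowed.
(a)–(d): allowed.
(b)–(c): forbidden (parity, ΔL).
(b)–(d): forbidden (parity).
(c)–(d): forbidden (parity).
Allowed pairs: 3 of 6.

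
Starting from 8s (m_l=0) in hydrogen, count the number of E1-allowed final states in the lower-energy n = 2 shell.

E1 requires Δl = ±1, so l_f ∈ {-1, 1}; with 0 ≤ l_f ≤ n_f−1 = 1, the allowed l_f values are {1}.
For l_f = 1: m_f ∈ {m_i−1, m_i, m_i+1} ∩ [−1, 1] = {-1, 0, 1} → 3 states.
Total: 3.

3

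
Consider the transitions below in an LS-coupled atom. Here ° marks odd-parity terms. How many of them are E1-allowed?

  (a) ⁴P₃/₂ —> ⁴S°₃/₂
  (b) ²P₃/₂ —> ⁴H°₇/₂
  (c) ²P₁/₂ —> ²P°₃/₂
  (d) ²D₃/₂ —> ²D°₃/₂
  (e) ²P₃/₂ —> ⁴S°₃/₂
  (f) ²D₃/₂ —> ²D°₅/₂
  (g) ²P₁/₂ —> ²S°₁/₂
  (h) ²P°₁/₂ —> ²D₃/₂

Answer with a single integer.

(a) allowed
(b) forbidden (ΔS, ΔL, ΔJ fail)
(c) allowed
(d) allowed
(e) forbidden (ΔS fails)
(f) allowed
(g) allowed
(h) allowed
Total allowed: 6 of 8.

6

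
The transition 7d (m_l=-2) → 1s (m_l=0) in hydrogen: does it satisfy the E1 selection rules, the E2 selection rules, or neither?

E2

Δl = 0 − 2 = -2; l_i + l_f = 2.
Δm_l = +2.
E1 (Δl = ±1, |Δm_l| ≤ 1): not satisfied.
E2 (Δl = 0,±2, l_i+l_f ≥ 2, |Δm_l| ≤ 2): satisfied.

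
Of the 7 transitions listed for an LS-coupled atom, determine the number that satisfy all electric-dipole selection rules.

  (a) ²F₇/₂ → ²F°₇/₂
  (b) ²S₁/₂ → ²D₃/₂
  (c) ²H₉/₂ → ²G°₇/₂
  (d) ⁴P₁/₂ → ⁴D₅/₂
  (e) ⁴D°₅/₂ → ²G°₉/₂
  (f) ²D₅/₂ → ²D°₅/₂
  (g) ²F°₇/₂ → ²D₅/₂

4

(a) allowed
(b) forbidden (parity, ΔL fail)
(c) allowed
(d) forbidden (parity, ΔJ fail)
(e) forbidden (parity, ΔS, ΔL, ΔJ fail)
(f) allowed
(g) allowed
Total allowed: 4 of 7.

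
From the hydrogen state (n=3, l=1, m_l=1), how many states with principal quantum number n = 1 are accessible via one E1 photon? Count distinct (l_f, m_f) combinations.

1

E1 requires Δl = ±1, so l_f ∈ {0, 2}; with 0 ≤ l_f ≤ n_f−1 = 0, the allowed l_f values are {0}.
For l_f = 0: m_f ∈ {m_i−1, m_i, m_i+1} ∩ [−0, 0] = {0} → 1 state.
Total: 1.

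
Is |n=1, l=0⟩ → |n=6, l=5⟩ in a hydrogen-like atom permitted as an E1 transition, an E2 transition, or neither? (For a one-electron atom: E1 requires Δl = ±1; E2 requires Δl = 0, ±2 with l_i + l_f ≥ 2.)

neither

Δl = 5 − 0 = +5; l_i + l_f = 5.
E1 (Δl = ±1): not satisfied.
E2 (Δl = 0,±2, l_i+l_f ≥ 2): not satisfied.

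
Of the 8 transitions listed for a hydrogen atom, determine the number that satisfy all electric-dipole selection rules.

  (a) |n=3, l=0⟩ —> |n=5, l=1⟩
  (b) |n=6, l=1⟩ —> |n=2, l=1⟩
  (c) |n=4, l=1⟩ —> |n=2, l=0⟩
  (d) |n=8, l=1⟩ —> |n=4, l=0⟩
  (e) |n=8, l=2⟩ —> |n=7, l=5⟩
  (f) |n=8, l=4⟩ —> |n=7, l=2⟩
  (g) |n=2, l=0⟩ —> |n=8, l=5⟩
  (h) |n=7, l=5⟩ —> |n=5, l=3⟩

(a) allowed
(b) forbidden — Δl = +0 (E1 requires Δl = ±1)
(c) allowed
(d) allowed
(e) forbidden — Δl = +3 (E1 requires Δl = ±1)
(f) forbidden — Δl = -2 (E1 requires Δl = ±1)
(g) forbidden — Δl = +5 (E1 requires Δl = ±1)
(h) forbidden — Δl = -2 (E1 requires Δl = ±1)
Total allowed: 3 of 8.

3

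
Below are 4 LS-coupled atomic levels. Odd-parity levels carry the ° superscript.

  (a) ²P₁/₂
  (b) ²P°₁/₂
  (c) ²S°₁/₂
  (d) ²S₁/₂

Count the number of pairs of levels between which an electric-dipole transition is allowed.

(a)–(b): allowed.
(a)–(c): allowed.
(a)–(d): forbidden (parity).
(b)–(c): forbidden (parity).
(b)–(d): allowed.
(c)–(d): forbidden (ΔL).
Allowed pairs: 3 of 6.

3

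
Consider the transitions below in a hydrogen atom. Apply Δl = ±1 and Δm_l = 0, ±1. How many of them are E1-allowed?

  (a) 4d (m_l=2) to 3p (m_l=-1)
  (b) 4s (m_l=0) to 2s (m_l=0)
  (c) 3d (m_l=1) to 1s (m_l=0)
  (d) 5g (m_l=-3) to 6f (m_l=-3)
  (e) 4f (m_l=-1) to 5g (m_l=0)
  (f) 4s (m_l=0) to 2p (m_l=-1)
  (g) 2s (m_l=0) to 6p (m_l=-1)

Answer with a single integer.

4

(a) forbidden — Δm_l = -3 (E1 requires Δm_l = 0, ±1)
(b) forbidden — Δl = +0 (E1 requires Δl = ±1)
(c) forbidden — Δl = -2 (E1 requires Δl = ±1)
(d) allowed
(e) allowed
(f) allowed
(g) allowed
Total allowed: 4 of 7.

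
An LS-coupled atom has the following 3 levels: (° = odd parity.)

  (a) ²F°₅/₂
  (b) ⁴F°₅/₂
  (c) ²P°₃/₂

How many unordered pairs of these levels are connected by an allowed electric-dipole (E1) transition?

(a)–(b): forbidden (parity, ΔS).
(a)–(c): forbidden (parity, ΔL).
(b)–(c): forbidden (parity, ΔS, ΔL).
Allowed pairs: 0 of 3.

0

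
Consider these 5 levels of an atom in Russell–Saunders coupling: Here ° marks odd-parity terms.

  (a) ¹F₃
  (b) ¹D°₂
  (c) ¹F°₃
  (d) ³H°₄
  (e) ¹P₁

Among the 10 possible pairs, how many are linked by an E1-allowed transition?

3

(a)–(b): allowed.
(a)–(c): allowed.
(a)–(d): forbidden (ΔS, ΔL).
(a)–(e): forbidden (parity, ΔL, ΔJ).
(b)–(c): forbidden (parity).
(b)–(d): forbidden (parity, ΔS, ΔL, ΔJ).
(b)–(e): allowed.
(c)–(d): forbidden (parity, ΔS, ΔL).
(c)–(e): forbidden (ΔL, ΔJ).
(d)–(e): forbidden (ΔS, ΔL, ΔJ).
Allowed pairs: 3 of 10.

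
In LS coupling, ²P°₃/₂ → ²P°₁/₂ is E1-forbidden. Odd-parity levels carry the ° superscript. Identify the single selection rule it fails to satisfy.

parity

Parity must change: odd → odd — fails.
ΔS = 0: S: 1/2 → 1/2 — passes.
ΔL = 0, ±1 (not L=0↔0): L: 1 → 1, ΔL = +0 — passes.
ΔJ = 0, ±1 (not J=0↔0): J: 3/2 → 1/2, ΔJ = -1 — passes.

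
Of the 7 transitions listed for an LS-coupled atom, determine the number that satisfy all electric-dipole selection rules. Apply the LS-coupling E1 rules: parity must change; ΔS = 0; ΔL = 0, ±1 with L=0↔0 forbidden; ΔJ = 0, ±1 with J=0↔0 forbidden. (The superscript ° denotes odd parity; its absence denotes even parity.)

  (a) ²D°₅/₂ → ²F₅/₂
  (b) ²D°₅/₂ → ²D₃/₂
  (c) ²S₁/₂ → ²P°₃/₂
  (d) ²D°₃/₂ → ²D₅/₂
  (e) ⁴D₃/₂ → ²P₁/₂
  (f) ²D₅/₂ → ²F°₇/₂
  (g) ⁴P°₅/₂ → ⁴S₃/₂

6

(a) allowed
(b) allowed
(c) allowed
(d) allowed
(e) forbidden (parity, ΔS fail)
(f) allowed
(g) allowed
Total allowed: 6 of 7.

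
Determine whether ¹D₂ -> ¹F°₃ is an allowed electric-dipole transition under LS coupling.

Reading off the term symbols: S 0→0, L 2→3, J 2→3, parity even→odd.
Parity must change: even → odd — ✓.
ΔS = 0: S: 0 → 0 — ✓.
ΔL = 0, ±1 (not L=0↔0): L: 2 → 3, ΔL = +1 — ✓.
ΔJ = 0, ±1 (not J=0↔0): J: 2 → 3, ΔJ = +1 — ✓.
All four E1 rules are satisfied.

allowed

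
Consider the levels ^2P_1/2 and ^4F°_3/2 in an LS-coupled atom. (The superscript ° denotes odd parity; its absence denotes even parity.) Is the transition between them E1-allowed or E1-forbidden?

Parity must change: even → odd — ok.
ΔS = 0: S: 1/2 → 3/2 — fails.
ΔL = 0, ±1 (not L=0↔0): L: 1 → 3, ΔL = +2 — fails.
ΔJ = 0, ±1 (not J=0↔0): J: 1/2 → 3/2, ΔJ = +1 — ok.
Rule(s) violated: ΔS, ΔL.

forbidden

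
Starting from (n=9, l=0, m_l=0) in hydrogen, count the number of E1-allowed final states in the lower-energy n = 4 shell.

E1 requires Δl = ±1, so l_f ∈ {-1, 1}; with 0 ≤ l_f ≤ n_f−1 = 3, the allowed l_f values are {1}.
For l_f = 1: m_f ∈ {m_i−1, m_i, m_i+1} ∩ [−1, 1] = {-1, 0, 1} → 3 states.
Total: 3.

3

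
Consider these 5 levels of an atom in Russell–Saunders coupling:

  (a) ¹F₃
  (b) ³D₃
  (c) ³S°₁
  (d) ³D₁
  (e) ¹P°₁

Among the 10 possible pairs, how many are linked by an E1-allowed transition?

0

(a)–(b): forbidden (parity, ΔS).
(a)–(c): forbidden (ΔS, ΔL, ΔJ).
(a)–(d): forbidden (parity, ΔS, ΔJ).
(a)–(e): forbidden (ΔL, ΔJ).
(b)–(c): forbidden (ΔL, ΔJ).
(b)–(d): forbidden (parity, ΔJ).
(b)–(e): forbidden (ΔS, ΔJ).
(c)–(d): forbidden (ΔL).
(c)–(e): forbidden (parity, ΔS).
(d)–(e): forbidden (ΔS).
Allowed pairs: 0 of 10.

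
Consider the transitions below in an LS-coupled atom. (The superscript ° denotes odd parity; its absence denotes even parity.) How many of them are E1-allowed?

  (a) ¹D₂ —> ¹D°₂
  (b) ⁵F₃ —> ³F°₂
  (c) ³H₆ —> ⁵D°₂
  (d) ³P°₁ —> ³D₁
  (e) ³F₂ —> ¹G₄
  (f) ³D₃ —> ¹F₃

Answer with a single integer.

2

(a) allowed
(b) forbidden (ΔS fails)
(c) forbidden (ΔS, ΔL, ΔJ fail)
(d) allowed
(e) forbidden (parity, ΔS, ΔJ fail)
(f) forbidden (parity, ΔS fail)
Total allowed: 2 of 6.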